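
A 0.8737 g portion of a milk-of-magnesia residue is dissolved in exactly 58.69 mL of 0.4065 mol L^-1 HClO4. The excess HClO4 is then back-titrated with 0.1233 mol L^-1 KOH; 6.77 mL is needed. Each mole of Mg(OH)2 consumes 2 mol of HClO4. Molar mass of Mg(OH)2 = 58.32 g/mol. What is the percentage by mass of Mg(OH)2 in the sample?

Total n(HClO4) added = 0.4065 x 0.05869 = 0.02386 mol.
n(KOH) used = 0.1233 x 0.006770 = 0.0008347 mol, which equals the excess n(HClO4).
So n(HClO4) consumed by the sample = 0.02386 - 0.0008347 = 0.02302 mol.
n(Mg(OH)2) = 0.02302 / 2 = 0.01151 mol.
mass Mg(OH)2 = 0.01151 x 58.32 = 0.6713 g, so %Mg(OH)2 = 0.6713/0.8737 x 100 = 76.8%.

76.8%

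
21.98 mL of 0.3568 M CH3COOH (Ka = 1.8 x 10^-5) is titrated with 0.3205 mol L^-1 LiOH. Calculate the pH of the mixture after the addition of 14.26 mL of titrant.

4.89

Initial n(CH3COOH) = 0.3568 x 0.02198 = 0.007842 mol.
n(LiOH) added = 0.3205 x 0.01426 = 0.004570 mol, converting that many moles of CH3COOH to CH3COO-.
Remaining n(CH3COOH) = 0.003272 mol; n(CH3COO-) = 0.004570 mol.
By Henderson-Hasselbalch, pH = pKa + log([A^-]/[HA]) = 4.74 + log(0.004570/0.003272) = 4.74 + (+0.15) = 4.89.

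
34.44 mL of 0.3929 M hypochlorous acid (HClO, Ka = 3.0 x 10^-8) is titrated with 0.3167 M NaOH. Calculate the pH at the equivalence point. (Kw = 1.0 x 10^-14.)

n(HClO) = 0.3929 x 0.03444 = 0.01353 mol; V(NaOH) at equivalence = 0.01353/0.3167 = 0.04273 L.
At equivalence all the acid is converted to ClO-; total volume = 0.03444 + 0.04273 = 0.07717 L, so [ClO-] = 0.01353/0.07717 = 0.1754 M.
Kb = Kw/Ka = 1.0e-14 / 3.0 x 10^-8 = 3.33e-7.
[OH^-] = sqrt(Kb x [ClO-]) = sqrt(3.33e-7 x 0.1754) = 0.000242 M.
pOH = 3.62, so pH = 14.00 - 3.62 = 10.38.

10.38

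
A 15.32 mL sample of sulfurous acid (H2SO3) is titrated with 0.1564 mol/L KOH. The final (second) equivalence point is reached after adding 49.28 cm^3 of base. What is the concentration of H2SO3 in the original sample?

n(KOH) = 0.1564 x 0.04928 = 0.007707 mol.
At the final (second) equivalence point, 2 mol OH^- react per mol H2SO3, so n(H2SO3) = 0.007707 / 2 = 0.003854 mol.
[H2SO3] = 0.003854 / 0.01532 L = 0.252 M.

0.252 M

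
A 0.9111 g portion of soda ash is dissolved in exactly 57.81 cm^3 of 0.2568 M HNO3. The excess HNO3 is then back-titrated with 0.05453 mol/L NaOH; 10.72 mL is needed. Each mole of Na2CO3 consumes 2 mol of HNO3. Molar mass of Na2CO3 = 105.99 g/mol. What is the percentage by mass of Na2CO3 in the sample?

83.0%

Total n(HNO3) added = 0.2568 x 0.05781 = 0.01485 mol.
n(NaOH) used = 0.05453 x 0.01072 = 0.0005846 mol, which equals the excess n(HNO3).
So n(HNO3) consumed by the sample = 0.01485 - 0.0005846 = 0.01426 mol.
n(Na2CO3) = 0.01426 / 2 = 0.007131 mol.
mass Na2CO3 = 0.007131 x 105.99 = 0.7558 g, so %Na2CO3 = 0.7558/0.9111 x 100 = 83.0%.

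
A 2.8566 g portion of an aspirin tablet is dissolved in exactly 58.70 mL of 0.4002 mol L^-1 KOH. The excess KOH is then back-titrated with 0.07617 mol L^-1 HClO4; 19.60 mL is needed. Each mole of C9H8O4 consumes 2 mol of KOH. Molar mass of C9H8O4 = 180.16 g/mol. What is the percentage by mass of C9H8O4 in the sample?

69.4%

Total n(KOH) added = 0.4002 x 0.05870 = 0.02349 mol.
n(HClO4) used = 0.07617 x 0.01960 = 0.001493 mol, which equals the excess n(KOH).
So n(KOH) consumed by the sample = 0.02349 - 0.001493 = 0.02200 mol.
n(C9H8O4) = 0.02200 / 2 = 0.01100 mol.
mass C9H8O4 = 0.01100 x 180.16 = 1.982 g, so %C9H8O4 = 1.982/2.8566 x 100 = 69.4%.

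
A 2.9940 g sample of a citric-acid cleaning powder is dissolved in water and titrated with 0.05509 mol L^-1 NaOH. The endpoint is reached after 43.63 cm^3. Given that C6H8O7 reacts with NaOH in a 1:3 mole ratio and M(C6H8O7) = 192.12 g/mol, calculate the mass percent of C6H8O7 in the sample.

n(NaOH) = 0.05509 x 0.04363 = 0.002404 mol.
n(C6H8O7) = 0.002404 / 3 = 0.0008012 mol.
mass of C6H8O7 = 0.0008012 x 192.12 = 0.1539 g.
% purity = 0.1539 / 2.9940 x 100 = 5.14%.

5.14%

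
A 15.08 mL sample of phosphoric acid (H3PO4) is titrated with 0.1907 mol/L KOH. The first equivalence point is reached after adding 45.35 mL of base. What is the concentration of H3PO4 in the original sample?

0.573 M

n(KOH) = 0.1907 x 0.04535 = 0.008648 mol.
At the first equivalence point, 1 mol OH^- react per mol H3PO4, so n(H3PO4) = 0.008648 / 1 = 0.008648 mol.
[H3PO4] = 0.008648 / 0.01508 L = 0.573 M.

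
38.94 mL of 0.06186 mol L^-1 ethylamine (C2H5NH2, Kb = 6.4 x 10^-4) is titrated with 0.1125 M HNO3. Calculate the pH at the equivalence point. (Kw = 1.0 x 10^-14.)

n(C2H5NH2) = 0.06186 x 0.03894 = 0.002409 mol; V(HNO3) at equivalence = 0.002409/0.1125 = 0.02141 L.
At equivalence the base is fully converted to C2H5NH3+; total volume = 0.06035 L, so [C2H5NH3+] = 0.002409/0.06035 = 0.03991 M.
Ka(C2H5NH3+) = Kw/Kb = 1.0e-14 / 6.4 x 10^-4 = 1.56e-11.
[H^+] = sqrt(Ka x [C2H5NH3+]) = sqrt(1.56e-11 x 0.03991) = 7.90e-7 M.
pH = -log(7.90e-7) = 6.10.

6.10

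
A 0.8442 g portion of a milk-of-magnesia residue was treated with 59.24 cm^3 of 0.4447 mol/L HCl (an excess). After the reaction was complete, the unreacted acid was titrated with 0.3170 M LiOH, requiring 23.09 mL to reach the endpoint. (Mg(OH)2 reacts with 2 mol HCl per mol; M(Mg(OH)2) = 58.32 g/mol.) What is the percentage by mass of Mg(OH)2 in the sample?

Total n(HCl) added = 0.4447 x 0.05924 = 0.02634 mol.
n(LiOH) used = 0.3170 x 0.02309 = 0.007320 mol, which equals the excess n(HCl).
So n(HCl) consumed by the sample = 0.02634 - 0.007320 = 0.01902 mol.
n(Mg(OH)2) = 0.01902 / 2 = 0.009512 mol.
mass Mg(OH)2 = 0.009512 x 58.32 = 0.5548 g, so %Mg(OH)2 = 0.5548/0.8442 x 100 = 65.7%.

65.7%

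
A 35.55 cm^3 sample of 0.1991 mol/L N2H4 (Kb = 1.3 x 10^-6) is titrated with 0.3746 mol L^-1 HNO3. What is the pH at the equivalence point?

4.50

n(N2H4) = 0.1991 x 0.03555 = 0.007078 mol; V(HNO3) at equivalence = 0.007078/0.3746 = 0.01889 L.
At equivalence the base is fully converted to N2H5+; total volume = 0.05444 L, so [N2H5+] = 0.007078/0.05444 = 0.1300 M.
Ka(N2H5+) = Kw/Kb = 1.0e-14 / 1.3 x 10^-6 = 7.69e-9.
[H^+] = sqrt(Ka x [N2H5+]) = sqrt(7.69e-9 x 0.1300) = 3.16e-5 M.
pH = -log(3.16e-5) = 4.50.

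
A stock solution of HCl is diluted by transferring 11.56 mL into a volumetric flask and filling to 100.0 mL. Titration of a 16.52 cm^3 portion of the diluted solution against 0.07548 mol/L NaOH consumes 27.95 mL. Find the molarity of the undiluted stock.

n(NaOH) = 0.07548 x 0.02795 = 0.002110 mol.
n(HCl) in the aliquot = 0.002110 mol.
[diluted HCl] = 0.002110 / 0.01652 = 0.1277 M.
Dilution factor = 100.0/11.56 = 8.651, so [stock] = 0.1277 x 8.651 = 1.10 M.

1.10 M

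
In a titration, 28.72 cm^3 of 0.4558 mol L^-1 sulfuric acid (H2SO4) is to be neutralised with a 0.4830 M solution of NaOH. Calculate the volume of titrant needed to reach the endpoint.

54.2 mL

n(H2SO4) = 0.4558 mol/L x 0.02872 L = 0.01309 mol.
The neutralisation is 1 H2SO4 : 2 NaOH, so n(NaOH) = 0.01309 x 2/1 = 0.02618 mol.
V(NaOH) = 0.02618 / 0.4830 = 0.05421 L = 54.2 mL.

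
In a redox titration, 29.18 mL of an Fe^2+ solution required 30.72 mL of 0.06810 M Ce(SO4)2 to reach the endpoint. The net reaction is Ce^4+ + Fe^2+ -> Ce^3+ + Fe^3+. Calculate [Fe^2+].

n(Ce(SO4)2) = 0.06810 x 0.03072 = 0.002092 mol.
From the balanced equation, 1 mol Ce(SO4)2 reacts with 1 mol Fe^2+, so n(Fe^2+) = 0.002092 x 1/1 = 0.002092 mol.
[Fe^2+] = 0.002092 / 0.02918 L = 0.0717 M.

0.0717 M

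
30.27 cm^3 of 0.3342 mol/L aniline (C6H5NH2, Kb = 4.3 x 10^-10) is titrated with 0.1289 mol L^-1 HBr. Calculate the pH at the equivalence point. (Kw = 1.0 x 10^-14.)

n(C6H5NH2) = 0.3342 x 0.03027 = 0.01012 mol; V(HBr) at equivalence = 0.01012/0.1289 = 0.07848 L.
At equivalence the base is fully converted to C6H5NH3+; total volume = 0.1088 L, so [C6H5NH3+] = 0.01012/0.1088 = 0.09302 M.
Ka(C6H5NH3+) = Kw/Kb = 1.0e-14 / 4.3 x 10^-10 = 2.33e-5.
[H^+] = sqrt(Ka x [C6H5NH3+]) = sqrt(2.33e-5 x 0.09302) = 0.00147 M.
pH = -log(0.00147) = 2.83.

2.83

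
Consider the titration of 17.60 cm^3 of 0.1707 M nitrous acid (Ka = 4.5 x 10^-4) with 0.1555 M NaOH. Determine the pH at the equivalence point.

n(HNO2) = 0.1707 x 0.01760 = 0.003004 mol; V(NaOH) at equivalence = 0.003004/0.1555 = 0.01932 L.
At equivalence all the acid is converted to NO2-; total volume = 0.01760 + 0.01932 = 0.03692 L, so [NO2-] = 0.003004/0.03692 = 0.08137 M.
Kb = Kw/Ka = 1.0e-14 / 4.5 x 10^-4 = 2.22e-11.
[OH^-] = sqrt(Kb x [NO2-]) = sqrt(2.22e-11 x 0.08137) = 1.34e-6 M.
pOH = 5.87, so pH = 14.00 - 5.87 = 8.13.

8.13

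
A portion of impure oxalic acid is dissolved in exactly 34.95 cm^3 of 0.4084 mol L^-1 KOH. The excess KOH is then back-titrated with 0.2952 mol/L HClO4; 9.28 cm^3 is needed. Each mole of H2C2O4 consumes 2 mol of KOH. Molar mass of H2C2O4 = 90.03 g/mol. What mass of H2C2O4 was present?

Total n(KOH) added = 0.4084 x 0.03495 = 0.01427 mol.
n(HClO4) used = 0.2952 x 0.009280 = 0.002739 mol, which equals the excess n(KOH).
So n(KOH) consumed by the sample = 0.01427 - 0.002739 = 0.01153 mol.
n(H2C2O4) = 0.01153 / 2 = 0.005767 mol.
mass = 0.005767 mol x 90.03 g/mol = 0.519 g.

0.519 g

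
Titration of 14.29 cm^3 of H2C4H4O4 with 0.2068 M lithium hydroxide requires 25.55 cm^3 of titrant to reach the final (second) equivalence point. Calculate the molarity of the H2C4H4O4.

n(LiOH) = 0.2068 x 0.02555 = 0.005284 mol.
At the final (second) equivalence point, 2 mol OH^- react per mol H2C4H4O4, so n(H2C4H4O4) = 0.005284 / 2 = 0.002642 mol.
[H2C4H4O4] = 0.002642 / 0.01429 L = 0.185 M.

0.185 M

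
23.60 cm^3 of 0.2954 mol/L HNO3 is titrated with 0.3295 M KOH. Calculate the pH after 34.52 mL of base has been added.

n(acid) = 0.2954 x 0.02360 = 0.006971 mol; n(KOH) added = 0.3295 x 0.03452 = 0.01137 mol.
Base is in excess by 0.01137 - 0.006971 = 0.004403 mol in a total volume of 0.05812 L.
[OH^-] = 0.004403/0.05812 = 0.07576 M, so pOH = 1.12 and pH = 14.00 - 1.12 = 12.88.

12.88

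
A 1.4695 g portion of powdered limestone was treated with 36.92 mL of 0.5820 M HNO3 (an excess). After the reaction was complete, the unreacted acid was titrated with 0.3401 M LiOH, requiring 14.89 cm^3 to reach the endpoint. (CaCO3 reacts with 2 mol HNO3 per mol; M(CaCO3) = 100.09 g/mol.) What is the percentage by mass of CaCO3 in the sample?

Total n(HNO3) added = 0.5820 x 0.03692 = 0.02149 mol.
n(LiOH) used = 0.3401 x 0.01489 = 0.005064 mol, which equals the excess n(HNO3).
So n(HNO3) consumed by the sample = 0.02149 - 0.005064 = 0.01642 mol.
n(CaCO3) = 0.01642 / 2 = 0.008212 mol.
mass CaCO3 = 0.008212 x 100.09 = 0.8219 g, so %CaCO3 = 0.8219/1.4695 x 100 = 55.9%.

55.9%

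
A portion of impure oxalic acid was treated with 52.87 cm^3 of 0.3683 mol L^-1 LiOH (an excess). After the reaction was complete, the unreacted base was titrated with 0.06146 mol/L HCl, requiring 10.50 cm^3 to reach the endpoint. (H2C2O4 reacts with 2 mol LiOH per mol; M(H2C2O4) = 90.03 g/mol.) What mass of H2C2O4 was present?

0.847 g

Total n(LiOH) added = 0.3683 x 0.05287 = 0.01947 mol.
n(HCl) used = 0.06146 x 0.01050 = 0.0006453 mol, which equals the excess n(LiOH).
So n(LiOH) consumed by the sample = 0.01947 - 0.0006453 = 0.01883 mol.
n(H2C2O4) = 0.01883 / 2 = 0.009413 mol.
mass = 0.009413 mol x 90.03 g/mol = 0.847 g.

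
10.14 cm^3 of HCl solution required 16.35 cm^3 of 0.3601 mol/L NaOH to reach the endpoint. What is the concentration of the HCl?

0.581 M

n(NaOH) delivered = 0.3601 x 0.01635 = 0.005888 mol.
For a 1:1 reaction, n(HCl) = 0.005888 mol.
[HCl] = 0.005888 mol / 0.01014 L = 0.581 M.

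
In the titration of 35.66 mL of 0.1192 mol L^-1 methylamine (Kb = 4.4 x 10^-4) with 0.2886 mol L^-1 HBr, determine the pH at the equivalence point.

n(CH3NH2) = 0.1192 x 0.03566 = 0.004251 mol; V(HBr) at equivalence = 0.004251/0.2886 = 0.01473 L.
At equivalence the base is fully converted to CH3NH3+; total volume = 0.05039 L, so [CH3NH3+] = 0.004251/0.05039 = 0.08436 M.
Ka(CH3NH3+) = Kw/Kb = 1.0e-14 / 4.4 x 10^-4 = 2.27e-11.
[H^+] = sqrt(Ka x [CH3NH3+]) = sqrt(2.27e-11 x 0.08436) = 1.38e-6 M.
pH = -log(1.38e-6) = 5.86.

5.86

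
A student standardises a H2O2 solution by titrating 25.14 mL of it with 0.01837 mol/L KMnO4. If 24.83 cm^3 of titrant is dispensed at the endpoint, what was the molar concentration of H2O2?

0.0454 M

n(KMnO4) = 0.01837 x 0.02483 = 0.0004561 mol.
From the balanced equation, 2 mol KMnO4 reacts with 5 mol H2O2, so n(H2O2) = 0.0004561 x 5/2 = 0.001140 mol.
[H2O2] = 0.001140 / 0.02514 L = 0.0454 M.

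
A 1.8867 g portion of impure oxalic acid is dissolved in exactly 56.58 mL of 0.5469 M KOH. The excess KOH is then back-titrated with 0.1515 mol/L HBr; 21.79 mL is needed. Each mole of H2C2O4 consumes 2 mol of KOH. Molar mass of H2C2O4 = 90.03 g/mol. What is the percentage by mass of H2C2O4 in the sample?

Total n(KOH) added = 0.5469 x 0.05658 = 0.03094 mol.
n(HBr) used = 0.1515 x 0.02179 = 0.003301 mol, which equals the excess n(KOH).
So n(KOH) consumed by the sample = 0.03094 - 0.003301 = 0.02764 mol.
n(H2C2O4) = 0.02764 / 2 = 0.01382 mol.
mass H2C2O4 = 0.01382 x 90.03 = 1.244 g, so %H2C2O4 = 1.244/1.8867 x 100 = 66.0%.

66.0%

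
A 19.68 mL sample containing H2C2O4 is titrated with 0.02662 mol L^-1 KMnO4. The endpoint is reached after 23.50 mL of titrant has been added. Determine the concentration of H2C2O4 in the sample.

n(KMnO4) = 0.02662 x 0.02350 = 0.0006256 mol.
From the balanced equation, 2 mol KMnO4 reacts with 5 mol H2C2O4, so n(H2C2O4) = 0.0006256 x 5/2 = 0.001564 mol.
[H2C2O4] = 0.001564 / 0.01968 L = 0.0795 M.

0.0795 M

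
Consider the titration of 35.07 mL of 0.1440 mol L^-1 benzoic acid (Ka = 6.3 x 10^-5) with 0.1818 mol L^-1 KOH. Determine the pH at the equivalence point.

n(C6H5COOH) = 0.1440 x 0.03507 = 0.005050 mol; V(KOH) at equivalence = 0.005050/0.1818 = 0.02778 L.
At equivalence all the acid is converted to C6H5COO-; total volume = 0.03507 + 0.02778 = 0.06285 L, so [C6H5COO-] = 0.005050/0.06285 = 0.08035 M.
Kb = Kw/Ka = 1.0e-14 / 6.3 x 10^-5 = 1.59e-10.
[OH^-] = sqrt(Kb x [C6H5COO-]) = sqrt(1.59e-10 x 0.08035) = 3.57e-6 M.
pOH = 5.45, so pH = 14.00 - 5.45 = 8.55.

8.55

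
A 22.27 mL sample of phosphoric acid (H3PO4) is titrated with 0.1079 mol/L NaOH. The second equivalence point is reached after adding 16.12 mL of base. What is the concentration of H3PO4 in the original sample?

0.0391 M

n(NaOH) = 0.1079 x 0.01612 = 0.001739 mol.
At the second equivalence point, 2 mol OH^- react per mol H3PO4, so n(H3PO4) = 0.001739 / 2 = 0.0008697 mol.
[H3PO4] = 0.0008697 / 0.02227 L = 0.0391 M.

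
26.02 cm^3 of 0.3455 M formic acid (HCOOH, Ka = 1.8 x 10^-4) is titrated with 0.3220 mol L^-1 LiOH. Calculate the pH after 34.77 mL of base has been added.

n(acid) = 0.3455 x 0.02602 = 0.008990 mol; n(LiOH) added = 0.3220 x 0.03477 = 0.01120 mol.
Base is in excess by 0.01120 - 0.008990 = 0.002206 mol in a total volume of 0.06079 L.
[OH^-] = 0.002206/0.06079 = 0.03629 M, so pOH = 1.44 and pH = 14.00 - 1.44 = 12.56.

12.56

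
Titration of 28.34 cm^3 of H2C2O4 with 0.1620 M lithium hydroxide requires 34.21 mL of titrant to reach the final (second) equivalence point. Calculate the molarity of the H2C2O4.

0.0978 M

n(LiOH) = 0.1620 x 0.03421 = 0.005542 mol.
At the final (second) equivalence point, 2 mol OH^- react per mol H2C2O4, so n(H2C2O4) = 0.005542 / 2 = 0.002771 mol.
[H2C2O4] = 0.002771 / 0.02834 L = 0.0978 M.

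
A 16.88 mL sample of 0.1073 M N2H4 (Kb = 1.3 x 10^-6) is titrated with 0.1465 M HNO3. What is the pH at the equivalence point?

4.66

n(N2H4) = 0.1073 x 0.01688 = 0.001811 mol; V(HNO3) at equivalence = 0.001811/0.1465 = 0.01236 L.
At equivalence the base is fully converted to N2H5+; total volume = 0.02924 L, so [N2H5+] = 0.001811/0.02924 = 0.06194 M.
Ka(N2H5+) = Kw/Kb = 1.0e-14 / 1.3 x 10^-6 = 7.69e-9.
[H^+] = sqrt(Ka x [N2H5+]) = sqrt(7.69e-9 x 0.06194) = 2.18e-5 M.
pH = -log(2.18e-5) = 4.66.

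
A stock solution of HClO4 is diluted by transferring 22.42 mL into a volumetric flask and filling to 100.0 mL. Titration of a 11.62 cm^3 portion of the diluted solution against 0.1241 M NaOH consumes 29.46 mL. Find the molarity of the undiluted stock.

n(NaOH) = 0.1241 x 0.02946 = 0.003656 mol.
n(HClO4) in the aliquot = 0.003656 mol.
[diluted HClO4] = 0.003656 / 0.01162 = 0.3146 M.
Dilution factor = 100.0/22.42 = 4.460, so [stock] = 0.3146 x 4.460 = 1.40 M.

1.40 M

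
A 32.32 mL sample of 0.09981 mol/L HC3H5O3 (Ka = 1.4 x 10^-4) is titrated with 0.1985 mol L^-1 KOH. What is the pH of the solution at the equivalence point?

n(HC3H5O3) = 0.09981 x 0.03232 = 0.003226 mol; V(KOH) at equivalence = 0.003226/0.1985 = 0.01625 L.
At equivalence all the acid is converted to C3H5O3-; total volume = 0.03232 + 0.01625 = 0.04857 L, so [C3H5O3-] = 0.003226/0.04857 = 0.06642 M.
Kb = Kw/Ka = 1.0e-14 / 1.4 x 10^-4 = 7.14e-11.
[OH^-] = sqrt(Kb x [C3H5O3-]) = sqrt(7.14e-11 x 0.06642) = 2.18e-6 M.
pOH = 5.66, so pH = 14.00 - 5.66 = 8.34.

8.34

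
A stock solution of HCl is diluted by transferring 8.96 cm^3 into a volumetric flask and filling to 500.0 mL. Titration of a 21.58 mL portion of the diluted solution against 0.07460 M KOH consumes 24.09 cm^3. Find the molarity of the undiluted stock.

4.65 M

n(KOH) = 0.07460 x 0.02409 = 0.001797 mol.
n(HCl) in the aliquot = 0.001797 mol.
[diluted HCl] = 0.001797 / 0.02158 = 0.08328 M.
Dilution factor = 500.0/8.960 = 55.80, so [stock] = 0.08328 x 55.80 = 4.65 M.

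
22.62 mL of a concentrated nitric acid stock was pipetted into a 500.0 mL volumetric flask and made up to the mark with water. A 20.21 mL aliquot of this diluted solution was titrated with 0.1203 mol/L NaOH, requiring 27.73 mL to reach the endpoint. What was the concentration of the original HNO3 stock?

n(NaOH) = 0.1203 x 0.02773 = 0.003336 mol.
n(HNO3) in the aliquot = 0.003336 mol.
[diluted HNO3] = 0.003336 / 0.02021 = 0.1651 M.
Dilution factor = 500.0/22.62 = 22.10, so [stock] = 0.1651 x 22.10 = 3.65 M.

3.65 M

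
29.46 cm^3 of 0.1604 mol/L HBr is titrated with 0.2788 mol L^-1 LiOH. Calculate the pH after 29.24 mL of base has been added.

n(acid) = 0.1604 x 0.02946 = 0.004725 mol; n(LiOH) added = 0.2788 x 0.02924 = 0.008152 mol.
Base is in excess by 0.008152 - 0.004725 = 0.003427 mol in a total volume of 0.05870 L.
[OH^-] = 0.003427/0.05870 = 0.05838 M, so pOH = 1.23 and pH = 14.00 - 1.23 = 12.77.

12.77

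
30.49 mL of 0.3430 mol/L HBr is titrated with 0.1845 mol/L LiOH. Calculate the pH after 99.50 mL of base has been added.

n(acid) = 0.3430 x 0.03049 = 0.01046 mol; n(LiOH) added = 0.1845 x 0.09950 = 0.01836 mol.
Base is in excess by 0.01836 - 0.01046 = 0.007900 mol in a total volume of 0.1300 L.
[OH^-] = 0.007900/0.1300 = 0.06077 M, so pOH = 1.22 and pH = 14.00 - 1.22 = 12.78.

12.78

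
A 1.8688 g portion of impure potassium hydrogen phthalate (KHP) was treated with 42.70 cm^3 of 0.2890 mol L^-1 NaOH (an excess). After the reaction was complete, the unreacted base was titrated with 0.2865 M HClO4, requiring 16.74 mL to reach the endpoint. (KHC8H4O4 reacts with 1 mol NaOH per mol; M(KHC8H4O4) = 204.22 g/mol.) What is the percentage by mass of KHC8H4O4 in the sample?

Total n(NaOH) added = 0.2890 x 0.04270 = 0.01234 mol.
n(HClO4) used = 0.2865 x 0.01674 = 0.004796 mol, which equals the excess n(NaOH).
So n(NaOH) consumed by the sample = 0.01234 - 0.004796 = 0.007544 mol.
n(KHC8H4O4) = 0.007544 / 1 = 0.007544 mol.
mass KHC8H4O4 = 0.007544 x 204.22 = 1.541 g, so %KHC8H4O4 = 1.541/1.8688 x 100 = 82.4%.

82.4%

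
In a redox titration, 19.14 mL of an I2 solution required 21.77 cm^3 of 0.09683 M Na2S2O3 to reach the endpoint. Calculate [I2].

0.0551 M

n(Na2S2O3) = 0.09683 x 0.02177 = 0.002108 mol.
From the balanced equation, 2 mol Na2S2O3 reacts with 1 mol I2, so n(I2) = 0.002108 x 1/2 = 0.001054 mol.
[I2] = 0.001054 / 0.01914 L = 0.0551 M.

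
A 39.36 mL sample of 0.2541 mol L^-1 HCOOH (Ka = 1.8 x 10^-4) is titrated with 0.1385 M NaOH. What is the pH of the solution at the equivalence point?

n(HCOOH) = 0.2541 x 0.03936 = 0.01000 mol; V(NaOH) at equivalence = 0.01000/0.1385 = 0.07221 L.
At equivalence all the acid is converted to HCOO-; total volume = 0.03936 + 0.07221 = 0.1116 L, so [HCOO-] = 0.01000/0.1116 = 0.08964 M.
Kb = Kw/Ka = 1.0e-14 / 1.8 x 10^-4 = 5.56e-11.
[OH^-] = sqrt(Kb x [HCOO-]) = sqrt(5.56e-11 x 0.08964) = 2.23e-6 M.
pOH = 5.65, so pH = 14.00 - 5.65 = 8.35.

8.35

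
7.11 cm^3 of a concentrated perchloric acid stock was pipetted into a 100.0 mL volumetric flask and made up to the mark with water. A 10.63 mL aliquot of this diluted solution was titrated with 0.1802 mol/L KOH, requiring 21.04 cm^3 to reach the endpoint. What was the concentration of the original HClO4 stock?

n(KOH) = 0.1802 x 0.02104 = 0.003791 mol.
n(HClO4) in the aliquot = 0.003791 mol.
[diluted HClO4] = 0.003791 / 0.01063 = 0.3567 M.
Dilution factor = 100.0/7.110 = 14.06, so [stock] = 0.3567 x 14.06 = 5.02 M.

5.02 M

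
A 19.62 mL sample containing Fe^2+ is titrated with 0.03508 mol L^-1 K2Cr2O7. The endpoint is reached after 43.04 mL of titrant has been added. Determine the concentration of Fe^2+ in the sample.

n(K2Cr2O7) = 0.03508 x 0.04304 = 0.001510 mol.
From the balanced equation, 1 mol K2Cr2O7 reacts with 6 mol Fe^2+, so n(Fe^2+) = 0.001510 x 6/1 = 0.009059 mol.
[Fe^2+] = 0.009059 / 0.01962 L = 0.462 M.

0.462 M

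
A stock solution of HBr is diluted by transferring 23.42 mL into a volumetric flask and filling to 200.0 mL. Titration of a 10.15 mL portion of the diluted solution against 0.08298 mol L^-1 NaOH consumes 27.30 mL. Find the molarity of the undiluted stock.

n(NaOH) = 0.08298 x 0.02730 = 0.002265 mol.
n(HBr) in the aliquot = 0.002265 mol.
[diluted HBr] = 0.002265 / 0.01015 = 0.2232 M.
Dilution factor = 200.0/23.42 = 8.540, so [stock] = 0.2232 x 8.540 = 1.91 M.

1.91 M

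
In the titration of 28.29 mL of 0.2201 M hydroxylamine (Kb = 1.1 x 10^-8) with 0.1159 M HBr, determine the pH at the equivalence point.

3.58

n(NH2OH) = 0.2201 x 0.02829 = 0.006227 mol; V(HBr) at equivalence = 0.006227/0.1159 = 0.05372 L.
At equivalence the base is fully converted to NH3OH+; total volume = 0.08201 L, so [NH3OH+] = 0.006227/0.08201 = 0.07592 M.
Ka(NH3OH+) = Kw/Kb = 1.0e-14 / 1.1 x 10^-8 = 9.09e-7.
[H^+] = sqrt(Ka x [NH3OH+]) = sqrt(9.09e-7 x 0.07592) = 0.000263 M.
pH = -log(0.000263) = 3.58.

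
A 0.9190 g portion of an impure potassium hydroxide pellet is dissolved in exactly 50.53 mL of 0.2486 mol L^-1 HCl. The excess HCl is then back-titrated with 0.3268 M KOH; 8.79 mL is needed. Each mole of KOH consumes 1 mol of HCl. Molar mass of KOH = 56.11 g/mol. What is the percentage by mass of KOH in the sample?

Total n(HCl) added = 0.2486 x 0.05053 = 0.01256 mol.
n(KOH) used = 0.3268 x 0.008790 = 0.002873 mol, which equals the excess n(HCl).
So n(HCl) consumed by the sample = 0.01256 - 0.002873 = 0.009689 mol.
n(KOH) = 0.009689 / 1 = 0.009689 mol.
mass KOH = 0.009689 x 56.11 = 0.5437 g, so %KOH = 0.5437/0.9190 x 100 = 59.2%.

59.2%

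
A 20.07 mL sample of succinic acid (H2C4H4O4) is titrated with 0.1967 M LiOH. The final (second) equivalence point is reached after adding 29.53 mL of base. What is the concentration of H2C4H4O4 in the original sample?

0.145 M

n(LiOH) = 0.1967 x 0.02953 = 0.005809 mol.
At the final (second) equivalence point, 2 mol OH^- react per mol H2C4H4O4, so n(H2C4H4O4) = 0.005809 / 2 = 0.002904 mol.
[H2C4H4O4] = 0.002904 / 0.02007 L = 0.145 M.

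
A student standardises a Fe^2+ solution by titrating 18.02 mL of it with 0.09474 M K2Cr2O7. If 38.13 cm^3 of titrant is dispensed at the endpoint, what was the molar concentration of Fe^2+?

n(K2Cr2O7) = 0.09474 x 0.03813 = 0.003612 mol.
From the balanced equation, 1 mol K2Cr2O7 reacts with 6 mol Fe^2+, so n(Fe^2+) = 0.003612 x 6/1 = 0.02167 mol.
[Fe^2+] = 0.02167 / 0.01802 L = 1.20 M.

1.20 M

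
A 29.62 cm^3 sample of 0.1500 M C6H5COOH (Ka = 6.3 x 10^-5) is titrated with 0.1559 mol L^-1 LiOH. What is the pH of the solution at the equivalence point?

8.54

n(C6H5COOH) = 0.1500 x 0.02962 = 0.004443 mol; V(LiOH) at equivalence = 0.004443/0.1559 = 0.02850 L.
At equivalence all the acid is converted to C6H5COO-; total volume = 0.02962 + 0.02850 = 0.05812 L, so [C6H5COO-] = 0.004443/0.05812 = 0.07645 M.
Kb = Kw/Ka = 1.0e-14 / 6.3 x 10^-5 = 1.59e-10.
[OH^-] = sqrt(Kb x [C6H5COO-]) = sqrt(1.59e-10 x 0.07645) = 3.48e-6 M.
pOH = 5.46, so pH = 14.00 - 5.46 = 8.54.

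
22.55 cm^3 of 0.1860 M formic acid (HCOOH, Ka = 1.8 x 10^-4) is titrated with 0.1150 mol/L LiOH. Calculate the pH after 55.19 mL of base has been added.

n(acid) = 0.1860 x 0.02255 = 0.004194 mol; n(LiOH) added = 0.1150 x 0.05519 = 0.006347 mol.
Base is in excess by 0.006347 - 0.004194 = 0.002153 mol in a total volume of 0.07774 L.
[OH^-] = 0.002153/0.07774 = 0.02769 M, so pOH = 1.56 and pH = 14.00 - 1.56 = 12.44.

12.44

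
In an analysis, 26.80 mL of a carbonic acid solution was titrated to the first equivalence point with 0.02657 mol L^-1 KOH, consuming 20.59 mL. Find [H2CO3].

n(KOH) = 0.02657 x 0.02059 = 0.0005471 mol.
At the first equivalence point, 1 mol OH^- react per mol H2CO3, so n(H2CO3) = 0.0005471 / 1 = 0.0005471 mol.
[H2CO3] = 0.0005471 / 0.02680 L = 0.0204 M.

0.0204 M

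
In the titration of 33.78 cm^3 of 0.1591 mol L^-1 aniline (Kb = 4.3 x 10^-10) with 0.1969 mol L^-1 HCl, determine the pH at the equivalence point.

2.84

n(C6H5NH2) = 0.1591 x 0.03378 = 0.005374 mol; V(HCl) at equivalence = 0.005374/0.1969 = 0.02730 L.
At equivalence the base is fully converted to C6H5NH3+; total volume = 0.06108 L, so [C6H5NH3+] = 0.005374/0.06108 = 0.08800 M.
Ka(C6H5NH3+) = Kw/Kb = 1.0e-14 / 4.3 x 10^-10 = 2.33e-5.
[H^+] = sqrt(Ka x [C6H5NH3+]) = sqrt(2.33e-5 x 0.08800) = 0.00143 M.
pH = -log(0.00143) = 2.84.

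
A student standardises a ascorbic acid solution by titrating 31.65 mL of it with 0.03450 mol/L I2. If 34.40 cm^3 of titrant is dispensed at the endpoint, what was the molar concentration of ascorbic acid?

n(I2) = 0.03450 x 0.03440 = 0.001187 mol.
From the balanced equation, 1 mol I2 reacts with 1 mol ascorbic acid, so n(ascorbic acid) = 0.001187 x 1/1 = 0.001187 mol.
[ascorbic acid] = 0.001187 / 0.03165 L = 0.0375 M.

0.0375 M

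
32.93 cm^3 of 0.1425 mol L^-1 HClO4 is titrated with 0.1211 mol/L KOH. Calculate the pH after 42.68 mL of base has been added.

11.80

n(acid) = 0.1425 x 0.03293 = 0.004693 mol; n(KOH) added = 0.1211 x 0.04268 = 0.005169 mol.
Base is in excess by 0.005169 - 0.004693 = 0.0004760 mol in a total volume of 0.07561 L.
[OH^-] = 0.0004760/0.07561 = 0.006296 M, so pOH = 2.20 and pH = 14.00 - 2.20 = 11.80.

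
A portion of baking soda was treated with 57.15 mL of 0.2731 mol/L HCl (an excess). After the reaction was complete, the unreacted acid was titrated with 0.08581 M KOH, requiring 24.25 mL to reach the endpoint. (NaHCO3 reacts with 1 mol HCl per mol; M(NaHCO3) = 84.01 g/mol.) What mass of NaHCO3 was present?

1.14 g

Total n(HCl) added = 0.2731 x 0.05715 = 0.01561 mol.
n(KOH) used = 0.08581 x 0.02425 = 0.002081 mol, which equals the excess n(HCl).
So n(HCl) consumed by the sample = 0.01561 - 0.002081 = 0.01353 mol.
n(NaHCO3) = 0.01353 / 1 = 0.01353 mol.
mass = 0.01353 mol x 84.01 g/mol = 1.14 g.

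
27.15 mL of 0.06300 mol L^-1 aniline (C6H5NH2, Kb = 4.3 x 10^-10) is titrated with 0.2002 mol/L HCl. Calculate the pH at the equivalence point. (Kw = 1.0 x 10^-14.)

n(C6H5NH2) = 0.06300 x 0.02715 = 0.001710 mol; V(HCl) at equivalence = 0.001710/0.2002 = 0.008544 L.
At equivalence the base is fully converted to C6H5NH3+; total volume = 0.03569 L, so [C6H5NH3+] = 0.001710/0.03569 = 0.04792 M.
Ka(C6H5NH3+) = Kw/Kb = 1.0e-14 / 4.3 x 10^-10 = 2.33e-5.
[H^+] = sqrt(Ka x [C6H5NH3+]) = sqrt(2.33e-5 x 0.04792) = 0.00106 M.
pH = -log(0.00106) = 2.98.

2.98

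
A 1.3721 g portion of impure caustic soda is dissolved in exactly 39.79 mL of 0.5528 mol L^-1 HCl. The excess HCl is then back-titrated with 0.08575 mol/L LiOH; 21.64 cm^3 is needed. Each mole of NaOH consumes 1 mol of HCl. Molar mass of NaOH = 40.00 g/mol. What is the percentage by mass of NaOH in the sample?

58.7%

Total n(HCl) added = 0.5528 x 0.03979 = 0.02200 mol.
n(LiOH) used = 0.08575 x 0.02164 = 0.001856 mol, which equals the excess n(HCl).
So n(HCl) consumed by the sample = 0.02200 - 0.001856 = 0.02014 mol.
n(NaOH) = 0.02014 / 1 = 0.02014 mol.
mass NaOH = 0.02014 x 40.00 = 0.8056 g, so %NaOH = 0.8056/1.3721 x 100 = 58.7%.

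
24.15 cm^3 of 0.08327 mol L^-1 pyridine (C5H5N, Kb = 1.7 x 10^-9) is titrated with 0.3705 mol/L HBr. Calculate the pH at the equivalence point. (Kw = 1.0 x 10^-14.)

n(C5H5N) = 0.08327 x 0.02415 = 0.002011 mol; V(HBr) at equivalence = 0.002011/0.3705 = 0.005428 L.
At equivalence the base is fully converted to C5H5NH+; total volume = 0.02958 L, so [C5H5NH+] = 0.002011/0.02958 = 0.06799 M.
Ka(C5H5NH+) = Kw/Kb = 1.0e-14 / 1.7 x 10^-9 = 5.88e-6.
[H^+] = sqrt(Ka x [C5H5NH+]) = sqrt(5.88e-6 x 0.06799) = 0.000632 M.
pH = -log(0.000632) = 3.20.

3.20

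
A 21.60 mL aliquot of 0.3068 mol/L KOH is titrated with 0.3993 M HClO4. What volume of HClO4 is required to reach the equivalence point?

16.6 mL

n(KOH) = 0.3068 mol/L x 0.02160 L = 0.006627 mol.
At equivalence n(HClO4) = n(KOH) = 0.006627 mol.
V(HClO4) = 0.006627 / 0.3993 = 0.01660 L = 16.6 mL.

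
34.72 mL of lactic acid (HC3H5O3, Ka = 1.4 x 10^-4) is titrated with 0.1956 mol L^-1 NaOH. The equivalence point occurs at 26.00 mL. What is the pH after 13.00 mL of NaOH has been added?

13.00 mL is exactly half the equivalence volume (26.00/2), i.e. the half-equivalence point.
There, n(HA) = n(A^-), so pH = pKa = -log(1.4 x 10^-4) = 3.85.

3.85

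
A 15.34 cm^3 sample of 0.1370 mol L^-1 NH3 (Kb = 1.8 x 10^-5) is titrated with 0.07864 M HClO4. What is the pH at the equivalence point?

5.28

n(NH3) = 0.1370 x 0.01534 = 0.002102 mol; V(HClO4) at equivalence = 0.002102/0.07864 = 0.02672 L.
At equivalence the base is fully converted to NH4+; total volume = 0.04206 L, so [NH4+] = 0.002102/0.04206 = 0.04996 M.
Ka(NH4+) = Kw/Kb = 1.0e-14 / 1.8 x 10^-5 = 5.56e-10.
[H^+] = sqrt(Ka x [NH4+]) = sqrt(5.56e-10 x 0.04996) = 5.27e-6 M.
pH = -log(5.27e-6) = 5.28.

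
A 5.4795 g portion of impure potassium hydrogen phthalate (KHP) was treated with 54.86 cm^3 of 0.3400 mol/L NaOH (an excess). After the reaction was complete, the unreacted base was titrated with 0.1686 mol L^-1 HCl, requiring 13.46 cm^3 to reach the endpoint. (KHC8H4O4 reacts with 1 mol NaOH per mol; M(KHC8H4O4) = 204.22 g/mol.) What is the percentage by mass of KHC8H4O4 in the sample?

61.1%

Total n(NaOH) added = 0.3400 x 0.05486 = 0.01865 mol.
n(HCl) used = 0.1686 x 0.01346 = 0.002269 mol, which equals the excess n(NaOH).
So n(NaOH) consumed by the sample = 0.01865 - 0.002269 = 0.01638 mol.
n(KHC8H4O4) = 0.01638 / 1 = 0.01638 mol.
mass KHC8H4O4 = 0.01638 x 204.22 = 3.346 g, so %KHC8H4O4 = 3.346/5.4795 x 100 = 61.1%.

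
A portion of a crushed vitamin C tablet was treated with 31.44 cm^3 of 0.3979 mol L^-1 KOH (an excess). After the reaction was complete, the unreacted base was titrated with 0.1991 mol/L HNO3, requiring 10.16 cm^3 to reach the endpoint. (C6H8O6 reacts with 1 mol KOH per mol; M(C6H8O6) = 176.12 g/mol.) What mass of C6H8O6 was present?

1.85 g

Total n(KOH) added = 0.3979 x 0.03144 = 0.01251 mol.
n(HNO3) used = 0.1991 x 0.01016 = 0.002023 mol, which equals the excess n(KOH).
So n(KOH) consumed by the sample = 0.01251 - 0.002023 = 0.01049 mol.
n(C6H8O6) = 0.01049 / 1 = 0.01049 mol.
mass = 0.01049 mol x 176.12 g/mol = 1.85 g.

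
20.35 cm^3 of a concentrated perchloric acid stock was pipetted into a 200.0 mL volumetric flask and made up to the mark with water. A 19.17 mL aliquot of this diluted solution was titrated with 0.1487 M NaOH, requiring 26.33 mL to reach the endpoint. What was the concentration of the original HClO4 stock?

n(NaOH) = 0.1487 x 0.02633 = 0.003915 mol.
n(HClO4) in the aliquot = 0.003915 mol.
[diluted HClO4] = 0.003915 / 0.01917 = 0.2042 M.
Dilution factor = 200.0/20.35 = 9.828, so [stock] = 0.2042 x 9.828 = 2.01 M.

2.01 M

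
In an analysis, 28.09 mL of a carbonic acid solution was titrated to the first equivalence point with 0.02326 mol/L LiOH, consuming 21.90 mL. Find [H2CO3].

0.0181 M

n(LiOH) = 0.02326 x 0.02190 = 0.0005094 mol.
At the first equivalence point, 1 mol OH^- react per mol H2CO3, so n(H2CO3) = 0.0005094 / 1 = 0.0005094 mol.
[H2CO3] = 0.0005094 / 0.02809 L = 0.0181 M.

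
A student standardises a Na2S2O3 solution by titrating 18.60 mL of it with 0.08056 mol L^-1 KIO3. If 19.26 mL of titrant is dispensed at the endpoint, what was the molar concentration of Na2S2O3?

0.501 M

n(KIO3) = 0.08056 x 0.01926 = 0.001552 mol.
From the balanced equation, 1 mol KIO3 reacts with 6 mol Na2S2O3, so n(Na2S2O3) = 0.001552 x 6/1 = 0.009310 mol.
[Na2S2O3] = 0.009310 / 0.01860 L = 0.501 M.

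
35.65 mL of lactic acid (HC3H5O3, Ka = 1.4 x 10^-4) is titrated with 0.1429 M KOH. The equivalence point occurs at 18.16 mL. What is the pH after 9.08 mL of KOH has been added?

3.85

9.08 mL is exactly half the equivalence volume (18.16/2), i.e. the half-equivalence point.
There, n(HA) = n(A^-), so pH = pKa = -log(1.4 x 10^-4) = 3.85.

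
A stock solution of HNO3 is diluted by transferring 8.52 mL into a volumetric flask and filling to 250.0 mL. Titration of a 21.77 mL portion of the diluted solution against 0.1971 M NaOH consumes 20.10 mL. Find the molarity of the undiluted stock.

n(NaOH) = 0.1971 x 0.02010 = 0.003962 mol.
n(HNO3) in the aliquot = 0.003962 mol.
[diluted HNO3] = 0.003962 / 0.02177 = 0.1820 M.
Dilution factor = 250.0/8.520 = 29.34, so [stock] = 0.1820 x 29.34 = 5.34 M.

5.34 M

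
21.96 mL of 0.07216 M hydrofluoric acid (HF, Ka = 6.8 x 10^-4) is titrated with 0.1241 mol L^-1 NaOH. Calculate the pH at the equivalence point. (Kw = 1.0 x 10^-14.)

n(HF) = 0.07216 x 0.02196 = 0.001585 mol; V(NaOH) at equivalence = 0.001585/0.1241 = 0.01277 L.
At equivalence all the acid is converted to F-; total volume = 0.02196 + 0.01277 = 0.03473 L, so [F-] = 0.001585/0.03473 = 0.04563 M.
Kb = Kw/Ka = 1.0e-14 / 6.8 x 10^-4 = 1.47e-11.
[OH^-] = sqrt(Kb x [F-]) = sqrt(1.47e-11 x 0.04563) = 8.19e-7 M.
pOH = 6.09, so pH = 14.00 - 6.09 = 7.91.

7.91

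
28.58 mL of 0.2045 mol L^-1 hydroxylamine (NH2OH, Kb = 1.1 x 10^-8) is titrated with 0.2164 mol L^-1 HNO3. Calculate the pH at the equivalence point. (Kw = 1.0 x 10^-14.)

3.51

n(NH2OH) = 0.2045 x 0.02858 = 0.005845 mol; V(HNO3) at equivalence = 0.005845/0.2164 = 0.02701 L.
At equivalence the base is fully converted to NH3OH+; total volume = 0.05559 L, so [NH3OH+] = 0.005845/0.05559 = 0.1051 M.
Ka(NH3OH+) = Kw/Kb = 1.0e-14 / 1.1 x 10^-8 = 9.09e-7.
[H^+] = sqrt(Ka x [NH3OH+]) = sqrt(9.09e-7 x 0.1051) = 0.000309 M.
pH = -log(0.000309) = 3.51.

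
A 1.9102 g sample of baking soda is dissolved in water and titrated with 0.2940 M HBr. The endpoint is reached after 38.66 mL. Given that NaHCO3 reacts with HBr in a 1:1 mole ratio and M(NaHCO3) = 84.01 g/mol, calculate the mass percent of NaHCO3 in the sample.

n(HBr) = 0.2940 x 0.03866 = 0.01137 mol.
n(NaHCO3) = 0.01137 / 1 = 0.01137 mol.
mass of NaHCO3 = 0.01137 x 84.01 = 0.9549 g.
% purity = 0.9549 / 1.9102 x 100 = 50.0%.

50.0%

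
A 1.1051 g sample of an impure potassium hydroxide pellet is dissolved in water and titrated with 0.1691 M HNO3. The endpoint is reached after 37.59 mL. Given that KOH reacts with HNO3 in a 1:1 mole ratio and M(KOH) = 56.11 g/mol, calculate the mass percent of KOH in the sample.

32.3%

n(HNO3) = 0.1691 x 0.03759 = 0.006356 mol.
n(KOH) = 0.006356 / 1 = 0.006356 mol.
mass of KOH = 0.006356 x 56.11 = 0.3567 g.
% purity = 0.3567 / 1.1051 x 100 = 32.3%.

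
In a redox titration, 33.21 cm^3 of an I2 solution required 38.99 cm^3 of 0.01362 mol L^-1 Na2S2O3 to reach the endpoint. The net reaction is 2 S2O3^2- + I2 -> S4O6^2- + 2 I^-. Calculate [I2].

0.00800 M

n(Na2S2O3) = 0.01362 x 0.03899 = 0.0005310 mol.
From the balanced equation, 2 mol Na2S2O3 reacts with 1 mol I2, so n(I2) = 0.0005310 x 1/2 = 0.0002655 mol.
[I2] = 0.0002655 / 0.03321 L = 0.00800 M.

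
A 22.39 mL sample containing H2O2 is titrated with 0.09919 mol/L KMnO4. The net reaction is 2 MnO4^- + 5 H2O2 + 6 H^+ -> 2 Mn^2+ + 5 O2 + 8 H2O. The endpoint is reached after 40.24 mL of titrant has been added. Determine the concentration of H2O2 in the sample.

0.446 M

n(KMnO4) = 0.09919 x 0.04024 = 0.003991 mol.
From the balanced equation, 2 mol KMnO4 reacts with 5 mol H2O2, so n(H2O2) = 0.003991 x 5/2 = 0.009979 mol.
[H2O2] = 0.009979 / 0.02239 L = 0.446 M.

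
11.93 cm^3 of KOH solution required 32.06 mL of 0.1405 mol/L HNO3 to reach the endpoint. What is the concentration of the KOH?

0.378 M

n(HNO3) delivered = 0.1405 x 0.03206 = 0.004504 mol.
For a 1:1 reaction, n(KOH) = 0.004504 mol.
[KOH] = 0.004504 mol / 0.01193 L = 0.378 M.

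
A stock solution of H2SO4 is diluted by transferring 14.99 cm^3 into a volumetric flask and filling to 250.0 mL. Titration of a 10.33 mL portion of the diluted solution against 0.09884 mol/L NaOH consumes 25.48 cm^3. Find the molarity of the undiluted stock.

2.03 M

n(NaOH) = 0.09884 x 0.02548 = 0.002518 mol.
n(H2SO4) in the aliquot = 0.002518 x 1/2 = 0.001259 mol.
[diluted H2SO4] = 0.001259 / 0.01033 = 0.1219 M.
Dilution factor = 250.0/14.99 = 16.68, so [stock] = 0.1219 x 16.68 = 2.03 M.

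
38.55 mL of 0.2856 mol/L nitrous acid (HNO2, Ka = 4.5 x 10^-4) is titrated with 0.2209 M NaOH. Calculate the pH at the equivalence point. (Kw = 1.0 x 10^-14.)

n(HNO2) = 0.2856 x 0.03855 = 0.01101 mol; V(NaOH) at equivalence = 0.01101/0.2209 = 0.04984 L.
At equivalence all the acid is converted to NO2-; total volume = 0.03855 + 0.04984 = 0.08839 L, so [NO2-] = 0.01101/0.08839 = 0.1246 M.
Kb = Kw/Ka = 1.0e-14 / 4.5 x 10^-4 = 2.22e-11.
[OH^-] = sqrt(Kb x [NO2-]) = sqrt(2.22e-11 x 0.1246) = 1.66e-6 M.
pOH = 5.78, so pH = 14.00 - 5.78 = 8.22.

8.22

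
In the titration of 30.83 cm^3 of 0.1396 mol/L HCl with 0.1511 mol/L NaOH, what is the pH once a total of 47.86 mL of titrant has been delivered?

12.57

n(acid) = 0.1396 x 0.03083 = 0.004304 mol; n(NaOH) added = 0.1511 x 0.04786 = 0.007232 mol.
Base is in excess by 0.007232 - 0.004304 = 0.002928 mol in a total volume of 0.07869 L.
[OH^-] = 0.002928/0.07869 = 0.03721 M, so pOH = 1.43 and pH = 14.00 - 1.43 = 12.57.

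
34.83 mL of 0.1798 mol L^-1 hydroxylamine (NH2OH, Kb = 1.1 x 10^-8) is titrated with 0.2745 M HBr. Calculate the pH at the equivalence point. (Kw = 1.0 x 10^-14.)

3.50

n(NH2OH) = 0.1798 x 0.03483 = 0.006262 mol; V(HBr) at equivalence = 0.006262/0.2745 = 0.02281 L.
At equivalence the base is fully converted to NH3OH+; total volume = 0.05764 L, so [NH3OH+] = 0.006262/0.05764 = 0.1086 M.
Ka(NH3OH+) = Kw/Kb = 1.0e-14 / 1.1 x 10^-8 = 9.09e-7.
[H^+] = sqrt(Ka x [NH3OH+]) = sqrt(9.09e-7 x 0.1086) = 0.000314 M.
pH = -log(0.000314) = 3.50.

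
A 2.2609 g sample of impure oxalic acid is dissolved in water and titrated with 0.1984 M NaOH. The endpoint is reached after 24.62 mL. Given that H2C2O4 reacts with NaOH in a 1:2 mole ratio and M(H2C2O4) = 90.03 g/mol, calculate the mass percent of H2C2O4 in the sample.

n(NaOH) = 0.1984 x 0.02462 = 0.004885 mol.
n(H2C2O4) = 0.004885 / 2 = 0.002442 mol.
mass of H2C2O4 = 0.002442 x 90.03 = 0.2199 g.
% purity = 0.2199 / 2.2609 x 100 = 9.73%.

9.73%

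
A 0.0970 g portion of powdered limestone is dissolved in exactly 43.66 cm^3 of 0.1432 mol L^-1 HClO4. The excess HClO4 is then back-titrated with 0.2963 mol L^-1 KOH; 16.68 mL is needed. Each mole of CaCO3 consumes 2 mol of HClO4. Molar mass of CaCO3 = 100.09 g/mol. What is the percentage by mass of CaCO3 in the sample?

67.6%

Total n(HClO4) added = 0.1432 x 0.04366 = 0.006252 mol.
n(KOH) used = 0.2963 x 0.01668 = 0.004942 mol, which equals the excess n(HClO4).
So n(HClO4) consumed by the sample = 0.006252 - 0.004942 = 0.001310 mol.
n(CaCO3) = 0.001310 / 2 = 0.0006549 mol.
mass CaCO3 = 0.0006549 x 100.09 = 0.06555 g, so %CaCO3 = 0.06555/0.0970 x 100 = 67.6%.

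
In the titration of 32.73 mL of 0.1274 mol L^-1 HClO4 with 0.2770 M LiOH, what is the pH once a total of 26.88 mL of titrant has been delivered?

n(acid) = 0.1274 x 0.03273 = 0.004170 mol; n(LiOH) added = 0.2770 x 0.02688 = 0.007446 mol.
Base is in excess by 0.007446 - 0.004170 = 0.003276 mol in a total volume of 0.05961 L.
[OH^-] = 0.003276/0.05961 = 0.05496 M, so pOH = 1.26 and pH = 14.00 - 1.26 = 12.74.

12.74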